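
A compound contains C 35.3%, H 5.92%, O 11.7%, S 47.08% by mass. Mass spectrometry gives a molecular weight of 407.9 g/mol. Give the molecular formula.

Assume 100 g: 35.3 g C, 5.92 g H, 11.7 g O, 47.08 g S.
n(C) = 35.3/12.01 = 2.939, n(H) = 5.92/1.008 = 5.873, n(O) = 11.7/16.00 = 0.7312, n(S) = 47.08/32.07 = 1.468
Smallest is O at 0.7312 mol; normalising gives C 4.019, H 8.031, O 1.000, S 2.008
Ratio ≈ 4:8:1:2, so the empirical formula is C4H8OS2
Empirical-formula mass = 136.24 g/mol
n = 407.9 / 136.24 = 2.99 ≈ 3
Molecular formula = (C4H8OS2)×3 = C12H24O3S6

C12H24O3S6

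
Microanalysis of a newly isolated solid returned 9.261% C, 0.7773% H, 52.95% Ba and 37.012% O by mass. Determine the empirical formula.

Assume 100 g: 9.261 g C, 0.7773 g H, 52.95 g Ba, 37.012 g O.
Moles — C: 9.261 / 12.01 = 0.7711 mol; H: 0.7773 / 1.008 = 0.7711 mol; Ba: 52.95 / 137.33 = 0.3856 mol; O: 37.012 / 16.00 = 2.313 mol
Divide by the smallest (0.3856 mol Ba): C 2.000, H 2.000, Ba 1.000, O 6.000
→ C2H2BaO6

C2H2BaO6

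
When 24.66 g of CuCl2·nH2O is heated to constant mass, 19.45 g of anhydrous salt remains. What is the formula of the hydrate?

Mass of water lost = 24.66 − 19.45 = 5.21 g → 5.21 / 18.02 = 0.2891 mol H2O
Molar mass of CuCl2 = 134.45 g/mol → mol CuCl2 = 19.45 / 134.45 = 0.1447
n = 0.2891 / 0.1447 = 2.00 ≈ 2 → CuCl2·2H2O

CuCl2·2H2O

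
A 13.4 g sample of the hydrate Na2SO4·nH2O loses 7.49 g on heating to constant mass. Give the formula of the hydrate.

Na2SO4·10H2O

Mass of anhydrous Na2SO4 = 13.4 − 7.49 = 5.91 g
mol H2O = 7.49 / 18.02 = 0.4156
Molar mass of Na2SO4 = 142.05 g/mol → mol Na2SO4 = 5.91 / 142.05 = 0.04161
n = 0.4156 / 0.04161 = 9.99 ≈ 10 → Na2SO4·10H2O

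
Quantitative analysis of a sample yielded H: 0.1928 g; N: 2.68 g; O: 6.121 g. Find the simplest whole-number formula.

HNO2

n(H) = 0.1928/1.008 = 0.1913, n(N) = 2.68/14.01 = 0.1913, n(O) = 6.121/16.00 = 0.3826
Ratios (÷ 0.1913): H 1.000, N 1.000, O 2.000
→ HNO2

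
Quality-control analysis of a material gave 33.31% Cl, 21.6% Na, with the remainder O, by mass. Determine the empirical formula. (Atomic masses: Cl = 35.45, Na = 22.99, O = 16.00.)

ClNaO3

Assume 100 g: 33.31 g Cl, 21.6 g Na, 45.09 g O.
Cl: 33.31 g ÷ 35.45 g/mol = 0.9396 mol
Na: 21.6 g ÷ 22.99 g/mol = 0.9395 mol
O: 45.09 g ÷ 16.00 g/mol = 2.818 mol
Ratios (÷ 0.9395): Cl 1.000, Na 1.000, O 2.999
→ ClNaO3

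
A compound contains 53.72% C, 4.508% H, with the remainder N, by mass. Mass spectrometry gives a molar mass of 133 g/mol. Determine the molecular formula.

C6H6N4

Assume 100 g: 53.72 g C, 4.508 g H, 41.772 g N.
Moles — C: 53.72 / 12.01 = 4.473 mol; H: 4.508 / 1.008 = 4.472 mol; N: 41.772 / 14.01 = 2.982 mol
Smallest is N at 2.982 mol; normalising gives C 1.500, H 1.500, N 1.000
×2: C 3.00, H 3.00, N 2.00 → C3H3N2
Empirical-formula mass = 67.07 g/mol
n = 133 / 67.07 = 1.98 ≈ 2
Molecular formula = (C3H3N2)×2 = C6H6N4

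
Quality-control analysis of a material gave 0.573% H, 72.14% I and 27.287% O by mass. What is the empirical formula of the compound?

Assume 100 g: 0.573 g H, 72.14 g I, 27.287 g O.
H: 0.573 g ÷ 1.008 g/mol = 0.5685 mol
I: 72.14 g ÷ 126.90 g/mol = 0.5685 mol
O: 27.287 g ÷ 16.00 g/mol = 1.705 mol
Ratios (÷ 0.5685): H 1.000, I 1.000, O 3.000
≈ 1:1:3 → HIO3

HIO3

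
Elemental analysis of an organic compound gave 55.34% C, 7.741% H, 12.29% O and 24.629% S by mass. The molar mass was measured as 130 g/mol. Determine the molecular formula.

Assume 100 g: 55.34 g C, 7.741 g H, 12.29 g O, 24.629 g S.
Moles — C: 55.34 / 12.01 = 4.608 mol; H: 7.741 / 1.008 = 7.68 mol; O: 12.29 / 16.00 = 0.7681 mol; S: 24.629 / 32.07 = 0.768 mol
Divide by the smallest (0.768 mol S): C 6.000, H 10.000, O 1.000, S 1.000
Ratio ≈ 6:10:1:1, so the empirical formula is C6H10OS
Empirical-formula mass = 130.21 g/mol
n = 130 / 130.21 = 1.00 ≈ 1
Molecular formula = empirical formula = C6H10OS

C6H10OS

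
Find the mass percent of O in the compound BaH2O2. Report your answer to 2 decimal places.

Molar mass = 1(137.33) + 2(1.008) + 2(16.00) = 171.346 g/mol
Mass of O per mole = 2 × 16.00 = 32.000 g
% O = 32.000 / 171.346 × 100 = 18.68%

18.68%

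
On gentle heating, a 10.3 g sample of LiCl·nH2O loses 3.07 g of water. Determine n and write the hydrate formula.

LiCl·H2O

Mass of anhydrous LiCl = 10.3 − 3.07 = 7.23 g
mol H2O = 3.07 / 18.02 = 0.1704
Molar mass of LiCl = 42.39 g/mol → mol LiCl = 7.23 / 42.39 = 0.1706
n = 0.1704 / 0.1706 = 1.00 ≈ 1 → LiCl·H2O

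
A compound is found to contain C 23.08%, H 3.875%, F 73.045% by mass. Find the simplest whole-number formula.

Assume 100 g: 23.08 g C, 3.875 g H, 73.045 g F.
C: 23.08 g ÷ 12.01 g/mol = 1.922 mol
H: 3.875 g ÷ 1.008 g/mol = 3.844 mol
F: 73.045 g ÷ 19.00 g/mol = 3.844 mol
Smallest is C at 1.922 mol; normalising gives C 1.000, H 2.000, F 2.001
→ CH2F2

CH2F2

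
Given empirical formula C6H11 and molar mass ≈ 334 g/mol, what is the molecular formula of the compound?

Empirical-formula mass = 83.15 g/mol
n = 334 / 83.15 = 4.02 ≈ 4
Molecular formula = (C6H11)4 = C24H44

C24H44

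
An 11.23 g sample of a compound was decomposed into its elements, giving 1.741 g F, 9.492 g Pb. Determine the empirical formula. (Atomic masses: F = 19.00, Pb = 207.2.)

F2Pb

n(F) = 1.741/19.00 = 0.09163, n(Pb) = 9.492/207.2 = 0.04581
Ratios (÷ 0.04581): F 2.000, Pb 1.000
Ratio ≈ 2:1, so the empirical formula is F2Pb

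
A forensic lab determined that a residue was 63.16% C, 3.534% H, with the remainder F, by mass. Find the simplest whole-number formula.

C3H2F

Assume 100 g: 63.16 g C, 3.534 g H, 33.306 g F.
n(C) = 63.16/12.01 = 5.259, n(H) = 3.534/1.008 = 3.506, n(F) = 33.306/19.00 = 1.753
Smallest is F at 1.753 mol; normalising gives C 3.000, H 2.000, F 1.000
≈ 3:2:1 → C3H2F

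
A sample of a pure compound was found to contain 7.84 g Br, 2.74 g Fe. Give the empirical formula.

n(Br) = 7.84/79.90 = 0.09812, n(Fe) = 2.74/55.85 = 0.04906
Divide by the smallest (0.04906 mol Fe): Br 2.000, Fe 1.000
≈ 2:1 → Br2Fe

Br2Fe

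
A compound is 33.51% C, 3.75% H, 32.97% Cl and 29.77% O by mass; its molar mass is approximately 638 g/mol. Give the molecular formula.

C18H24Cl6O12

Assume 100 g: 33.51 g C, 3.75 g H, 32.97 g Cl, 29.77 g O.
n(C) = 33.51/12.01 = 2.79, n(H) = 3.75/1.008 = 3.72, n(Cl) = 32.97/35.45 = 0.93, n(O) = 29.77/16.00 = 1.861
Ratios (÷ 0.93): C 3.000, H 4.000, Cl 1.000, O 2.001
→ C3H4ClO2
Empirical-formula mass = 107.51 g/mol
n = 638 / 107.51 = 5.93 ≈ 6
Molecular formula = (C3H4ClO2)×6 = C18H24Cl6O12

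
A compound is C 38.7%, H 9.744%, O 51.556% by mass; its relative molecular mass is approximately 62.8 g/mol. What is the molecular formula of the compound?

C2H6O2

Assume 100 g: 38.7 g C, 9.744 g H, 51.556 g O.
Moles — C: 38.7 / 12.01 = 3.222 mol; H: 9.744 / 1.008 = 9.667 mol; O: 51.556 / 16.00 = 3.222 mol
Ratios (÷ 3.222): C 1.000, H 3.000, O 1.000
→ CH3O
Empirical-formula mass = 31.03 g/mol
n = 62.8 / 31.03 = 2.02 ≈ 2
Molecular formula = (CH3O)×2 = C2H6O2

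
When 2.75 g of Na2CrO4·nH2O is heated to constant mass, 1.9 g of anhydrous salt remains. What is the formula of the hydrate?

Na2CrO4·4H2O

Mass of water lost = 2.75 − 1.9 = 0.85 g → 0.85 / 18.02 = 0.04717 mol H2O
Molar mass of Na2CrO4 = 161.98 g/mol → mol Na2CrO4 = 1.9 / 161.98 = 0.01173
n = 0.04717 / 0.01173 = 4.02 ≈ 4 → Na2CrO4·4H2O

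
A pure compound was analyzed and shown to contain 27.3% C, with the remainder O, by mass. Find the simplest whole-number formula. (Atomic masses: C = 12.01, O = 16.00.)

CO2

Assume 100 g: 27.3 g C, 72.7 g O.
Moles — C: 27.3 / 12.01 = 2.273 mol; O: 72.7 / 16.00 = 4.544 mol
Ratios (÷ 2.273): C 1.000, O 1.999
≈ 1:2 → CO2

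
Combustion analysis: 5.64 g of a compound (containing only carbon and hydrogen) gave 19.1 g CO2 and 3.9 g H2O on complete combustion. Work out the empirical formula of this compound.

CH

mol C = 19.1 / 44.01 = 0.4340; mass C = 0.4340 × 12.01 = 5.212 g
mol H = 2 × (3.9 / 18.02) = 0.4329; mass H = 0.4329 × 1.008 = 0.4363 g
Smallest is H at 0.4329 mol; normalising gives C 1.003, H 1.000
Ratio ≈ 1:1, so the empirical formula is CH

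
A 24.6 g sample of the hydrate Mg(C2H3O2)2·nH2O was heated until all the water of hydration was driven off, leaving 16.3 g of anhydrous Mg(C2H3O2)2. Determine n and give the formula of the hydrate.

Mg(C2H3O2)2·4H2O

Mass of water lost = 24.6 − 16.3 = 8.3 g → 8.3 / 18.02 = 0.4606 mol H2O
Molar mass of Mg(C2H3O2)2 = 142.40 g/mol → mol Mg(C2H3O2)2 = 16.3 / 142.40 = 0.1145
n = 0.4606 / 0.1145 = 4.02 ≈ 4 → Mg(C2H3O2)2·4H2O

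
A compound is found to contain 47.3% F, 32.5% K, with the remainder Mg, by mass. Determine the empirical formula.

F3KMg

Assume 100 g: 47.3 g F, 32.5 g K, 20.2 g Mg.
Moles — F: 47.3 / 19.00 = 2.489 mol; K: 32.5 / 39.10 = 0.8312 mol; Mg: 20.2 / 24.31 = 0.8309 mol
Divide by the smallest (0.8309 mol Mg): F 2.996, K 1.000, Mg 1.000
→ F3KMg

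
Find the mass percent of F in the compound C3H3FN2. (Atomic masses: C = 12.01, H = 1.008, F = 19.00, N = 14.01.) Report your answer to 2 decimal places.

22.07%

Molar mass = 3(12.01) + 3(1.008) + 1(19.00) + 2(14.01) = 86.074 g/mol
Mass of F per mole = 1 × 19.00 = 19.000 g
% F = 19.000 / 86.074 × 100 = 22.07%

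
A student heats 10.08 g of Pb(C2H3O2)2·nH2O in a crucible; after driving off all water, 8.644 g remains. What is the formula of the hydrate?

Pb(C2H3O2)2·3H2O

Mass of water lost = 10.08 − 8.644 = 1.436 g → 1.436 / 18.02 = 0.07969 mol H2O
Molar mass of Pb(C2H3O2)2 = 325.29 g/mol → mol Pb(C2H3O2)2 = 8.644 / 325.29 = 0.02657
n = 0.07969 / 0.02657 = 3.00 ≈ 3 → Pb(C2H3O2)2·3H2O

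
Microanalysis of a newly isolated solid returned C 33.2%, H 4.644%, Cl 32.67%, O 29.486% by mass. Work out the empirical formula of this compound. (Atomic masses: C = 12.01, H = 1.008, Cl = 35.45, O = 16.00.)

C3H5ClO2

Assume 100 g: 33.2 g C, 4.644 g H, 32.67 g Cl, 29.486 g O.
Moles — C: 33.2 / 12.01 = 2.764 mol; H: 4.644 / 1.008 = 4.607 mol; Cl: 32.67 / 35.45 = 0.9216 mol; O: 29.486 / 16.00 = 1.843 mol
Divide by the smallest (0.9216 mol Cl): C 3.000, H 4.999, Cl 1.000, O 2.000
≈ 3:5:1:2 → C3H5ClO2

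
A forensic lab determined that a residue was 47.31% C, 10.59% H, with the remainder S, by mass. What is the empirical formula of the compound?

C3H8S

Assume 100 g: 47.31 g C, 10.59 g H, 42.1 g S.
C: 47.31 g ÷ 12.01 g/mol = 3.939 mol
H: 10.59 g ÷ 1.008 g/mol = 10.51 mol
S: 42.1 g ÷ 32.07 g/mol = 1.313 mol
Smallest is S at 1.313 mol; normalising gives C 3.001, H 8.003, S 1.000
≈ 3:8:1 → C3H8S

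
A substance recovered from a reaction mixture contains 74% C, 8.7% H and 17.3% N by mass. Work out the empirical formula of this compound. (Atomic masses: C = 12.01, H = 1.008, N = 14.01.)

C5H7N

Assume 100 g: 74 g C, 8.7 g H, 17.3 g N.
Moles — C: 74 / 12.01 = 6.162 mol; H: 8.7 / 1.008 = 8.631 mol; N: 17.3 / 14.01 = 1.235 mol
Ratios (÷ 1.235): C 4.990, H 6.990, N 1.000
Ratio ≈ 5:7:1, so the empirical formula is C5H7N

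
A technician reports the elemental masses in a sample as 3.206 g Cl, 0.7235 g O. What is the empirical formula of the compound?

Cl2O

Cl: 3.206 g ÷ 35.45 g/mol = 0.09044 mol
O: 0.7235 g ÷ 16.00 g/mol = 0.04522 mol
Smallest is O at 0.04522 mol; normalising gives Cl 2.000, O 1.000
→ Cl2O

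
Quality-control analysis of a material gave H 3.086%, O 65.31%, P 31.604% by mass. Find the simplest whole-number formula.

H3O4P

Assume 100 g: 3.086 g H, 65.31 g O, 31.604 g P.
n(H) = 3.086/1.008 = 3.062, n(O) = 65.31/16.00 = 4.082, n(P) = 31.604/30.97 = 1.02
Divide by the smallest (1.02 mol P): H 3.000, O 4.000, P 1.000
≈ 3:4:1 → H3O4P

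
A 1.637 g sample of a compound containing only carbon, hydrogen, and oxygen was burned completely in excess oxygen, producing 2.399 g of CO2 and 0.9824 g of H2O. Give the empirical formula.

CH2O

mol C = 2.399 / 44.01 = 0.05451; mass C = 0.05451 × 12.01 = 0.6547 g
mol H = 2 × (0.9824 / 18.02) = 0.1090; mass H = 0.1090 × 1.008 = 0.1099 g
mass O = 1.637 − (0.7646) = 0.8724 g → mol O = 0.05453
Ratios (÷ 0.05451): C 1.000, H 2.000, O 1.000
→ CH2O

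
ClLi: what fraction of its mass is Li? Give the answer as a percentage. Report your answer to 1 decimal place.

16.4%

Molar mass = 1(35.45) + 1(6.94) = 42.390 g/mol
Mass of Li per mole = 1 × 6.94 = 6.940 g
% Li = 6.940 / 42.390 × 100 = 16.4%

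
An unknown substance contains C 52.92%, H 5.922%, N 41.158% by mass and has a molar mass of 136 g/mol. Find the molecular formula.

C6H8N4

Assume 100 g: 52.92 g C, 5.922 g H, 41.158 g N.
Moles — C: 52.92 / 12.01 = 4.406 mol; H: 5.922 / 1.008 = 5.875 mol; N: 41.158 / 14.01 = 2.938 mol
Divide by the smallest (2.938 mol N): C 1.500, H 2.000, N 1.000
Scaling by 2: C 3.00, H 4.00, N 2.00 → C3H4N2
Empirical-formula mass = 68.08 g/mol
n = 136 / 68.08 = 2.00 ≈ 2
Molecular formula = (C3H4N2)×2 = C6H8N4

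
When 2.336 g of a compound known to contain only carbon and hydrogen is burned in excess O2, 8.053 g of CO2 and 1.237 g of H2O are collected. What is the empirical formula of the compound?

mol C = 8.053 / 44.01 = 0.1830; mass C = 0.1830 × 12.01 = 2.198 g
mol H = 2 × (1.237 / 18.02) = 0.1373; mass H = 0.1373 × 1.008 = 0.1384 g
Smallest is H at 0.1373 mol; normalising gives C 1.333, H 1.000
Multiply by 3: C 4.00, H 3.00 → C4H3

C4H3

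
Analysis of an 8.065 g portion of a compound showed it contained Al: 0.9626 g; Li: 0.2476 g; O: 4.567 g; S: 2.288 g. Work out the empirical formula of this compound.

AlLiO8S2

Al: 0.9626 g ÷ 26.98 g/mol = 0.03568 mol
Li: 0.2476 g ÷ 6.94 g/mol = 0.03568 mol
O: 4.567 g ÷ 16.00 g/mol = 0.2854 mol
S: 2.288 g ÷ 32.07 g/mol = 0.07134 mol
Smallest is Li at 0.03568 mol; normalising gives Al 1.000, Li 1.000, O 8.001, S 2.000
≈ 1:1:8:2 → AlLiO8S2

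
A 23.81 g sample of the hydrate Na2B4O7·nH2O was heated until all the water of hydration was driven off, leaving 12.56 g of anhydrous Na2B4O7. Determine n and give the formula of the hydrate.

Mass of water lost = 23.81 − 12.56 = 11.25 g → 11.25 / 18.02 = 0.6243 mol H2O
Molar mass of Na2B4O7 = 201.22 g/mol → mol Na2B4O7 = 12.56 / 201.22 = 0.06242
n = 0.6243 / 0.06242 = 10.00 ≈ 10 → Na2B4O7·10H2O

Na2B4O7·10H2O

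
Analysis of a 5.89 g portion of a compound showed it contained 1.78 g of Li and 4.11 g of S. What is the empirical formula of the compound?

n(Li) = 1.78/6.94 = 0.2565, n(S) = 4.11/32.07 = 0.1282
Divide by the smallest (0.1282 mol S): Li 2.001, S 1.000
≈ 2:1 → Li2S

Li2S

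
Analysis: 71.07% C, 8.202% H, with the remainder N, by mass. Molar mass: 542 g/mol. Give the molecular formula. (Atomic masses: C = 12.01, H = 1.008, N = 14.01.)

C32H44N8

Assume 100 g: 71.07 g C, 8.202 g H, 20.728 g N.
n(C) = 71.07/12.01 = 5.918, n(H) = 8.202/1.008 = 8.137, n(N) = 20.728/14.01 = 1.48
Divide by the smallest (1.48 mol N): C 4.000, H 5.500, N 1.000
×2: C 8.00, H 11.00, N 2.00 → C8H11N2
Empirical-formula mass = 135.19 g/mol
n = 542 / 135.19 = 4.01 ≈ 4
Molecular formula = (C8H11N2)×4 = C32H44N8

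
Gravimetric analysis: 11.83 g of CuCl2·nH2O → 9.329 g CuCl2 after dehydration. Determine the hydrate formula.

CuCl2·2H2O

Mass of water lost = 11.83 − 9.329 = 2.501 g → 2.501 / 18.02 = 0.1388 mol H2O
Molar mass of CuCl2 = 134.45 g/mol → mol CuCl2 = 9.329 / 134.45 = 0.06939
n = 0.1388 / 0.06939 = 2.00 ≈ 2 → CuCl2·2H2O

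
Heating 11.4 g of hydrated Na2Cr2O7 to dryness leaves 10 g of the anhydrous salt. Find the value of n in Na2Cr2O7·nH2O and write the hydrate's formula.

Na2Cr2O7·2H2O

Mass of water lost = 11.4 − 10 = 1.4 g → 1.4 / 18.02 = 0.07769 mol H2O
Molar mass of Na2Cr2O7 = 261.98 g/mol → mol Na2Cr2O7 = 10 / 261.98 = 0.03817
n = 0.07769 / 0.03817 = 2.04 ≈ 2 → Na2Cr2O7·2H2O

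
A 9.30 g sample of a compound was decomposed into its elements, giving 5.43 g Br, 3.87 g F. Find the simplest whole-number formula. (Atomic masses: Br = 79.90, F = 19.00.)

BrF3

Br: 5.43 g ÷ 79.90 g/mol = 0.06796 mol
F: 3.87 g ÷ 19.00 g/mol = 0.2037 mol
Ratios (÷ 0.06796): Br 1.000, F 2.997
→ BrF3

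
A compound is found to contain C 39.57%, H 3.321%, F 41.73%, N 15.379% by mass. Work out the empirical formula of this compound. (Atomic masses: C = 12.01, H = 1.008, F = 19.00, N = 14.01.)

Assume 100 g: 39.57 g C, 3.321 g H, 41.73 g F, 15.379 g N.
Moles — C: 39.57 / 12.01 = 3.295 mol; H: 3.321 / 1.008 = 3.295 mol; F: 41.73 / 19.00 = 2.196 mol; N: 15.379 / 14.01 = 1.098 mol
Ratios (÷ 1.098): C 3.001, H 3.001, F 2.001, N 1.000
→ C3H3F2N

C3H3F2N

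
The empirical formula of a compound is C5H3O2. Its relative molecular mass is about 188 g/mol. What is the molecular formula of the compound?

Empirical-formula mass = 95.07 g/mol
n = 188 / 95.07 = 1.98 ≈ 2
Molecular formula = (C5H3O2)2 = C10H6O4

C10H6O4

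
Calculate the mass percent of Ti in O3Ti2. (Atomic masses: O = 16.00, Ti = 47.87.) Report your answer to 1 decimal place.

66.6%

Molar mass = 3(16.00) + 2(47.87) = 143.740 g/mol
Mass of Ti per mole = 2 × 47.87 = 95.740 g
% Ti = 95.740 / 143.740 × 100 = 66.6%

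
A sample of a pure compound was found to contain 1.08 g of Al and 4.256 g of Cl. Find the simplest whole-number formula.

AlCl3

n(Al) = 1.08/26.98 = 0.04003, n(Cl) = 4.256/35.45 = 0.1201
Divide by the smallest (0.04003 mol Al): Al 1.000, Cl 2.999
Ratio ≈ 1:3, so the empirical formula is AlCl3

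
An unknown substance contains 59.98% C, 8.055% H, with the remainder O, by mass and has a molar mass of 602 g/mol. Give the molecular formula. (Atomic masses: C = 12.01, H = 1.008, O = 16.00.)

Assume 100 g: 59.98 g C, 8.055 g H, 31.965 g O.
Moles — C: 59.98 / 12.01 = 4.994 mol; H: 8.055 / 1.008 = 7.991 mol; O: 31.965 / 16.00 = 1.998 mol
Divide by the smallest (1.998 mol O): C 2.500, H 4.000, O 1.000
Scaling by 2: C 5.00, H 8.00, O 2.00 → C5H8O2
Empirical-formula mass = 100.11 g/mol
n = 602 / 100.11 = 6.01 ≈ 6
Molecular formula = (C5H8O2)×6 = C30H48O12

C30H48O12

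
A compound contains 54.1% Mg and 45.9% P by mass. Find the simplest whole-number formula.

Mg3P2

Assume 100 g: 54.1 g Mg, 45.9 g P.
Moles — Mg: 54.1 / 24.31 = 2.225 mol; P: 45.9 / 30.97 = 1.482 mol
Smallest is P at 1.482 mol; normalising gives Mg 1.502, P 1.000
Scaling by 2: Mg 3.00, P 2.00 → Mg3P2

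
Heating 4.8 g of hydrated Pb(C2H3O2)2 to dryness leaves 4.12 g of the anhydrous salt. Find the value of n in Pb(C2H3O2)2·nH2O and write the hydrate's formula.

Pb(C2H3O2)2·3H2O

Mass of water lost = 4.8 − 4.12 = 0.68 g → 0.68 / 18.02 = 0.03774 mol H2O
Molar mass of Pb(C2H3O2)2 = 325.29 g/mol → mol Pb(C2H3O2)2 = 4.12 / 325.29 = 0.01267
n = 0.03774 / 0.01267 = 2.98 ≈ 3 → Pb(C2H3O2)2·3H2O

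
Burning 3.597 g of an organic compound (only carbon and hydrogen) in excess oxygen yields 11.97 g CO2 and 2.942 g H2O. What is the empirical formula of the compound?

mol C = 11.97 / 44.01 = 0.2720; mass C = 0.2720 × 12.01 = 3.267 g
mol H = 2 × (2.942 / 18.02) = 0.3265; mass H = 0.3265 × 1.008 = 0.3291 g
Smallest is C at 0.272 mol; normalising gives C 1.000, H 1.201
Scaling by 5: C 5.00, H 6.00 → C5H6

C5H6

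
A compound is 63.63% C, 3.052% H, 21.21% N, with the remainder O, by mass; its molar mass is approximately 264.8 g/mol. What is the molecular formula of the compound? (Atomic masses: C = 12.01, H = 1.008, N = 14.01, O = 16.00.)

Assume 100 g: 63.63 g C, 3.052 g H, 21.21 g N, 12.108 g O.
C: 63.63 g ÷ 12.01 g/mol = 5.298 mol
H: 3.052 g ÷ 1.008 g/mol = 3.028 mol
N: 21.21 g ÷ 14.01 g/mol = 1.514 mol
O: 12.108 g ÷ 16.00 g/mol = 0.7568 mol
Ratios (÷ 0.7568): C 7.001, H 4.001, N 2.001, O 1.000
≈ 7:4:2:1 → C7H4N2O
Empirical-formula mass = 132.12 g/mol
n = 264.8 / 132.12 = 2.00 ≈ 2
Molecular formula = (C7H4N2O)×2 = C14H8N4O2

C14H8N4O2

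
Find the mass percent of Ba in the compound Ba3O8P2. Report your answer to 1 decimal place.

Molar mass = 3(137.33) + 8(16.00) + 2(30.97) = 601.930 g/mol
Mass of Ba per mole = 3 × 137.33 = 411.990 g
% Ba = 411.990 / 601.930 × 100 = 68.4%

68.4%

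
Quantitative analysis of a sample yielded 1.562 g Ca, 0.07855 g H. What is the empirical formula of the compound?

Ca: 1.562 g ÷ 40.08 g/mol = 0.03897 mol
H: 0.07855 g ÷ 1.008 g/mol = 0.07793 mol
Smallest is Ca at 0.03897 mol; normalising gives Ca 1.000, H 2.000
Ratio ≈ 1:2, so the empirical formula is CaH2

CaH2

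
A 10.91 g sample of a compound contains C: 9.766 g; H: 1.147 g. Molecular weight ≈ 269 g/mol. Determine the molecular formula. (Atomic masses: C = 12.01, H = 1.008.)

C20H28

n(C) = 9.766/12.01 = 0.8132, n(H) = 1.147/1.008 = 1.138
Ratios (÷ 0.8132): C 1.000, H 1.399
×5: C 5.00, H 7.00 → C5H7
Empirical-formula mass = 67.11 g/mol
n = 269 / 67.11 = 4.01 ≈ 4
Molecular formula = (C5H7)×4 = C20H28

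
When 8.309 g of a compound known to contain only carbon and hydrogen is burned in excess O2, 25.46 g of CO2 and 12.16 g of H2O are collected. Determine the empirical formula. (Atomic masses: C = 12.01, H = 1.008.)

C3H7

mol C = 25.46 / 44.01 = 0.5785; mass C = 0.5785 × 12.01 = 6.948 g
mol H = 2 × (12.16 / 18.02) = 1.350; mass H = 1.350 × 1.008 = 1.360 g
Divide by the smallest (0.5785 mol C): C 1.000, H 2.333
Multiply by 3: C 3.00, H 7.00 → C3H7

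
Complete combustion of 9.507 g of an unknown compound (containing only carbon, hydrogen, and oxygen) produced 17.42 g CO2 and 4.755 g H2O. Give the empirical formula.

C3H4O2

mol C = 17.42 / 44.01 = 0.3958; mass C = 0.3958 × 12.01 = 4.754 g
mol H = 2 × (4.755 / 18.02) = 0.5277; mass H = 0.5277 × 1.008 = 0.5320 g
mass O = 9.507 − (5.286) = 4.221 g → mol O = 0.2638
Smallest is O at 0.2638 mol; normalising gives C 1.500, H 2.000, O 1.000
×2: C 3.00, H 4.00, O 2.00 → C3H4O2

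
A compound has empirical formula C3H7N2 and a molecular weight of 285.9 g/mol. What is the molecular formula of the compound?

Empirical-formula mass = 71.11 g/mol
n = 285.9 / 71.11 = 4.02 ≈ 4
Molecular formula = (C3H7N2)4 = C12H28N8

C12H28N8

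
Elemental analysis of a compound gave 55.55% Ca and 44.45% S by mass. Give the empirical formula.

Assume 100 g: 55.55 g Ca, 44.45 g S.
Ca: 55.55 g ÷ 40.08 g/mol = 1.386 mol
S: 44.45 g ÷ 32.07 g/mol = 1.386 mol
Divide by the smallest (1.386 mol Ca): Ca 1.000, S 1.000
→ CaS

CaS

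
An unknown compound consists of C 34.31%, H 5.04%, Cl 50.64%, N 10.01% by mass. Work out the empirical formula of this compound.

Assume 100 g: 34.31 g C, 5.04 g H, 50.64 g Cl, 10.01 g N.
C: 34.31 g ÷ 12.01 g/mol = 2.857 mol
H: 5.04 g ÷ 1.008 g/mol = 5 mol
Cl: 50.64 g ÷ 35.45 g/mol = 1.428 mol
N: 10.01 g ÷ 14.01 g/mol = 0.7145 mol
Divide by the smallest (0.7145 mol N): C 3.998, H 6.998, Cl 1.999, N 1.000
→ C4H7Cl2N

C4H7Cl2N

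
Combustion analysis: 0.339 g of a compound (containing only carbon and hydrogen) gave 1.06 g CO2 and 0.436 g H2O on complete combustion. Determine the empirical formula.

CH2

mol C = 1.06 / 44.01 = 0.02409; mass C = 0.02409 × 12.01 = 0.2893 g
mol H = 2 × (0.436 / 18.02) = 0.04839; mass H = 0.04839 × 1.008 = 0.04878 g
Divide by the smallest (0.02409 mol C): C 1.000, H 2.009
≈ 1:2 → CH2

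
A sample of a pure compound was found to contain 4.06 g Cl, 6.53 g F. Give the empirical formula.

ClF3

Cl: 4.06 g ÷ 35.45 g/mol = 0.1145 mol
F: 6.53 g ÷ 19.00 g/mol = 0.3437 mol
Divide by the smallest (0.1145 mol Cl): Cl 1.000, F 3.001
→ ClF3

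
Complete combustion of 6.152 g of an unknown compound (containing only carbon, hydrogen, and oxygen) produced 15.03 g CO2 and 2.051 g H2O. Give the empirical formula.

C3H2O

mol C = 15.03 / 44.01 = 0.3415; mass C = 0.3415 × 12.01 = 4.102 g
mol H = 2 × (2.051 / 18.02) = 0.2276; mass H = 0.2276 × 1.008 = 0.2295 g
mass O = 6.152 − (4.331) = 1.821 g → mol O = 0.1138
Smallest is O at 0.1138 mol; normalising gives C 3.001, H 2.000, O 1.000
Ratio ≈ 3:2:1, so the empirical formula is C3H2O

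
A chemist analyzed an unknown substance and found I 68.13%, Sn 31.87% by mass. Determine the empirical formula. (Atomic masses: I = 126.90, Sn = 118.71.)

Assume 100 g: 68.13 g I, 31.87 g Sn.
n(I) = 68.13/126.90 = 0.5369, n(Sn) = 31.87/118.71 = 0.2685
Ratios (÷ 0.2685): I 2.000, Sn 1.000
Ratio ≈ 2:1, so the empirical formula is I2Sn

I2Sn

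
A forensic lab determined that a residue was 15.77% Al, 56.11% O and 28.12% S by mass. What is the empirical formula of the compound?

Al2O12S3

Assume 100 g: 15.77 g Al, 56.11 g O, 28.12 g S.
Al: 15.77 g ÷ 26.98 g/mol = 0.5845 mol
O: 56.11 g ÷ 16.00 g/mol = 3.507 mol
S: 28.12 g ÷ 32.07 g/mol = 0.8768 mol
Ratios (÷ 0.5845): Al 1.000, O 6.000, S 1.500
×2: Al 2.00, O 12.00, S 3.00 → Al2O12S3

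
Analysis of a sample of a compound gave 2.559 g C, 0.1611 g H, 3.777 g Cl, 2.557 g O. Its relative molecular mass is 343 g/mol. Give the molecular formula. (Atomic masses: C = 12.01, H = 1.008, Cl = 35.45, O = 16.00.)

Moles — C: 2.559 / 12.01 = 0.2131 mol; H: 0.1611 / 1.008 = 0.1598 mol; Cl: 3.777 / 35.45 = 0.1065 mol; O: 2.557 / 16.00 = 0.1598 mol
Ratios (÷ 0.1065): C 2.000, H 1.500, Cl 1.000, O 1.500
Scaling by 2: C 4.00, H 3.00, Cl 2.00, O 3.00 → C4H3Cl2O3
Empirical-formula mass = 169.96 g/mol
n = 343 / 169.96 = 2.02 ≈ 2
Molecular formula = (C4H3Cl2O3)×2 = C8H6Cl4O6

C8H6Cl4O6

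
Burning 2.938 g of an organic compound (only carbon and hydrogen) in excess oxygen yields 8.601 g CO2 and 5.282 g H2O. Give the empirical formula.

mol C = 8.601 / 44.01 = 0.1954; mass C = 0.1954 × 12.01 = 2.347 g
mol H = 2 × (5.282 / 18.02) = 0.5862; mass H = 0.5862 × 1.008 = 0.5909 g
Smallest is C at 0.1954 mol; normalising gives C 1.000, H 3.000
Ratio ≈ 1:3, so the empirical formula is CH3

CH3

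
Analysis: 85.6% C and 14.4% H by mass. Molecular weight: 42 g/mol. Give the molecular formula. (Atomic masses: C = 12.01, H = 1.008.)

Assume 100 g: 85.6 g C, 14.4 g H.
Moles — C: 85.6 / 12.01 = 7.127 mol; H: 14.4 / 1.008 = 14.29 mol
Divide by the smallest (7.127 mol C): C 1.000, H 2.004
→ CH2
Empirical-formula mass = 14.03 g/mol
n = 42 / 14.03 = 2.99 ≈ 3
Molecular formula = (CH2)×3 = C3H6

C3H6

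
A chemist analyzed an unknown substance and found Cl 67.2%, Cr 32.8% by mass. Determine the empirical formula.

Cl3Cr

Assume 100 g: 67.2 g Cl, 32.8 g Cr.
Cl: 67.2 g ÷ 35.45 g/mol = 1.896 mol
Cr: 32.8 g ÷ 52.00 g/mol = 0.6308 mol
Ratios (÷ 0.6308): Cl 3.005, Cr 1.000
≈ 3:1 → Cl3Cr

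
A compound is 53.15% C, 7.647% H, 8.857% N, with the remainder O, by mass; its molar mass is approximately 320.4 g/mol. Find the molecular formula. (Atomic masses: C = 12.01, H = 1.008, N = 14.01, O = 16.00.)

Assume 100 g: 53.15 g C, 7.647 g H, 8.857 g N, 30.346 g O.
n(C) = 53.15/12.01 = 4.425, n(H) = 7.647/1.008 = 7.586, n(N) = 8.857/14.01 = 0.6322, n(O) = 30.346/16.00 = 1.897
Divide by the smallest (0.6322 mol N): C 7.000, H 12.000, N 1.000, O 3.000
→ C7H12NO3
Empirical-formula mass = 158.18 g/mol
n = 320.4 / 158.18 = 2.03 ≈ 2
Molecular formula = (C7H12NO3)×2 = C14H24N2O6

C14H24N2O6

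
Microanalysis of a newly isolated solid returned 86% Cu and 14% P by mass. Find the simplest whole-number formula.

Cu3P

Assume 100 g: 86 g Cu, 14 g P.
Cu: 86 g ÷ 63.55 g/mol = 1.353 mol
P: 14 g ÷ 30.97 g/mol = 0.4521 mol
Ratios (÷ 0.4521): Cu 2.994, P 1.000
→ Cu3P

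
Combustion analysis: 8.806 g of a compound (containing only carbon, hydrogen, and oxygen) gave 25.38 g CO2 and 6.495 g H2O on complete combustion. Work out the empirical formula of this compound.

mol C = 25.38 / 44.01 = 0.5767; mass C = 0.5767 × 12.01 = 6.926 g
mol H = 2 × (6.495 / 18.02) = 0.7209; mass H = 0.7209 × 1.008 = 0.7266 g
mass O = 8.806 − (7.653) = 1.153 g → mol O = 0.07208
Divide by the smallest (0.07208 mol O): C 8.000, H 10.000, O 1.000
→ C8H10O

C8H10O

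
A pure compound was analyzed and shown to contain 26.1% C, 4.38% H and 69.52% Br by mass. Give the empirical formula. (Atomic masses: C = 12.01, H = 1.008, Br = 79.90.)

Assume 100 g: 26.1 g C, 4.38 g H, 69.52 g Br.
n(C) = 26.1/12.01 = 2.173, n(H) = 4.38/1.008 = 4.345, n(Br) = 69.52/79.90 = 0.8701
Divide by the smallest (0.8701 mol Br): C 2.498, H 4.994, Br 1.000
Scaling by 2: C 5.00, H 9.99, Br 2.00 → C5H10Br2

C5H10Br2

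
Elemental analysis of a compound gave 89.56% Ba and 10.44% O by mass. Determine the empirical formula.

Assume 100 g: 89.56 g Ba, 10.44 g O.
Moles — Ba: 89.56 / 137.33 = 0.6522 mol; O: 10.44 / 16.00 = 0.6525 mol
Ratios (÷ 0.6522): Ba 1.000, O 1.001
Ratio ≈ 1:1, so the empirical formula is BaO

BaO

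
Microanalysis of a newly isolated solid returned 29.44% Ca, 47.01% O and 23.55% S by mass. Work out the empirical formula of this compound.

CaO4S

Assume 100 g: 29.44 g Ca, 47.01 g O, 23.55 g S.
n(Ca) = 29.44/40.08 = 0.7345, n(O) = 47.01/16.00 = 2.938, n(S) = 23.55/32.07 = 0.7343
Ratios (÷ 0.7343): Ca 1.000, O 4.001, S 1.000
Ratio ≈ 1:4:1, so the empirical formula is CaO4S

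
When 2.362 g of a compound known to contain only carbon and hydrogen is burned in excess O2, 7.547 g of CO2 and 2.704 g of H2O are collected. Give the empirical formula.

C4H7

mol C = 7.547 / 44.01 = 0.1715; mass C = 0.1715 × 12.01 = 2.060 g
mol H = 2 × (2.704 / 18.02) = 0.3001; mass H = 0.3001 × 1.008 = 0.3025 g
Smallest is C at 0.1715 mol; normalising gives C 1.000, H 1.750
Scaling by 4: C 4.00, H 7.00 → C4H7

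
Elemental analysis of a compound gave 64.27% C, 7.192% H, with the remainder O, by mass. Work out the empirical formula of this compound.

Assume 100 g: 64.27 g C, 7.192 g H, 28.538 g O.
C: 64.27 g ÷ 12.01 g/mol = 5.351 mol
H: 7.192 g ÷ 1.008 g/mol = 7.135 mol
O: 28.538 g ÷ 16.00 g/mol = 1.784 mol
Smallest is O at 1.784 mol; normalising gives C 3.000, H 4.000, O 1.000
→ C3H4O

C3H4O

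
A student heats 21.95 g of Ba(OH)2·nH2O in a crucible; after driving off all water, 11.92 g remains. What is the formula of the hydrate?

Ba(OH)2·8H2O

Mass of water lost = 21.95 − 11.92 = 10.03 g → 10.03 / 18.02 = 0.5566 mol H2O
Molar mass of Ba(OH)2 = 171.35 g/mol → mol Ba(OH)2 = 11.92 / 171.35 = 0.06957
n = 0.5566 / 0.06957 = 8.00 ≈ 8 → Ba(OH)2·8H2O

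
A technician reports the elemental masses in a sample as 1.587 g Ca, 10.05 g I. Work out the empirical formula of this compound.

Ca: 1.587 g ÷ 40.08 g/mol = 0.0396 mol
I: 10.05 g ÷ 126.90 g/mol = 0.0792 mol
Divide by the smallest (0.0396 mol Ca): Ca 1.000, I 2.000
→ CaI2

CaI2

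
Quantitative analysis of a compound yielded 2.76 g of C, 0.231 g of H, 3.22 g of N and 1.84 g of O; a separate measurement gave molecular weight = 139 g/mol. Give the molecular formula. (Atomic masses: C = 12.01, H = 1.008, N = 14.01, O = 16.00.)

C: 2.76 g ÷ 12.01 g/mol = 0.2298 mol
H: 0.231 g ÷ 1.008 g/mol = 0.2292 mol
N: 3.22 g ÷ 14.01 g/mol = 0.2298 mol
O: 1.84 g ÷ 16.00 g/mol = 0.115 mol
Smallest is O at 0.115 mol; normalising gives C 1.998, H 1.993, N 1.999, O 1.000
→ C2H2N2O
Empirical-formula mass = 70.06 g/mol
n = 139 / 70.06 = 1.98 ≈ 2
Molecular formula = (C2H2N2O)×2 = C4H4N4O2

C4H4N4O2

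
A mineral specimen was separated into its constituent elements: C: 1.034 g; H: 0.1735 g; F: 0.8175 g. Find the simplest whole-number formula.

Moles — C: 1.034 / 12.01 = 0.08609 mol; H: 0.1735 / 1.008 = 0.1721 mol; F: 0.8175 / 19.00 = 0.04303 mol
Divide by the smallest (0.04303 mol F): C 2.001, H 4.000, F 1.000
Ratio ≈ 2:4:1, so the empirical formula is C2H4F

C2H4F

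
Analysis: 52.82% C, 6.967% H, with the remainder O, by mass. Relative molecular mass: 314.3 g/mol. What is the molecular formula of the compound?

C14H22O8

Assume 100 g: 52.82 g C, 6.967 g H, 40.213 g O.
Moles — C: 52.82 / 12.01 = 4.398 mol; H: 6.967 / 1.008 = 6.912 mol; O: 40.213 / 16.00 = 2.513 mol
Divide by the smallest (2.513 mol O): C 1.750, H 2.750, O 1.000
×4: C 7.00, H 11.00, O 4.00 → C7H11O4
Empirical-formula mass = 159.16 g/mol
n = 314.3 / 159.16 = 1.97 ≈ 2
Molecular formula = (C7H11O4)×2 = C14H22O8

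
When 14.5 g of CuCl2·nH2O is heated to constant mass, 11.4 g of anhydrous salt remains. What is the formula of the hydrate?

CuCl2·2H2O

Mass of water lost = 14.5 − 11.4 = 3.1 g → 3.1 / 18.02 = 0.172 mol H2O
Molar mass of CuCl2 = 134.45 g/mol → mol CuCl2 = 11.4 / 134.45 = 0.08479
n = 0.172 / 0.08479 = 2.03 ≈ 2 → CuCl2·2H2O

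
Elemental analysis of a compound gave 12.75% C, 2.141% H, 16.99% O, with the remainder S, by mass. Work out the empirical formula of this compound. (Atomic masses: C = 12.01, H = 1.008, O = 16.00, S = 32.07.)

Assume 100 g: 12.75 g C, 2.141 g H, 16.99 g O, 68.119 g S.
n(C) = 12.75/12.01 = 1.062, n(H) = 2.141/1.008 = 2.124, n(O) = 16.99/16.00 = 1.062, n(S) = 68.119/32.07 = 2.124
Ratios (÷ 1.062): C 1.000, H 2.001, O 1.000, S 2.001
→ CH2OS2

CH2OS2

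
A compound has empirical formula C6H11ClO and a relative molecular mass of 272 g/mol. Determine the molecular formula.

Empirical-formula mass = 134.60 g/mol
n = 272 / 134.60 = 2.02 ≈ 2
Molecular formula = (C6H11ClO)2 = C12H22Cl2O2

C12H22Cl2O2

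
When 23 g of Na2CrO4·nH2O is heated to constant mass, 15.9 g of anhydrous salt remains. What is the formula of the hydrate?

Na2CrO4·4H2O

Mass of water lost = 23 − 15.9 = 7.1 g → 7.1 / 18.02 = 0.394 mol H2O
Molar mass of Na2CrO4 = 161.98 g/mol → mol Na2CrO4 = 15.9 / 161.98 = 0.09816
n = 0.394 / 0.09816 = 4.01 ≈ 4 → Na2CrO4·4H2O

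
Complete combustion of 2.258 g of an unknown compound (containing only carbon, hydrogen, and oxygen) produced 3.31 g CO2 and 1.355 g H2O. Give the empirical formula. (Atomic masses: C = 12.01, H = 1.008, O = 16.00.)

mol C = 3.31 / 44.01 = 0.07521; mass C = 0.07521 × 12.01 = 0.9033 g
mol H = 2 × (1.355 / 18.02) = 0.1504; mass H = 0.1504 × 1.008 = 0.1516 g
mass O = 2.258 − (1.055) = 1.203 g → mol O = 0.07520
Ratios (÷ 0.0752): C 1.000, H 2.000, O 1.000
Ratio ≈ 1:2:1, so the empirical formula is CH2O

CH2O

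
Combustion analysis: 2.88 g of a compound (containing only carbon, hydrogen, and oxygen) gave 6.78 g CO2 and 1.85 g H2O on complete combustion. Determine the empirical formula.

mol C = 6.78 / 44.01 = 0.1541; mass C = 0.1541 × 12.01 = 1.850 g
mol H = 2 × (1.85 / 18.02) = 0.2053; mass H = 0.2053 × 1.008 = 0.2070 g
mass O = 2.88 − (2.057) = 0.8228 g → mol O = 0.05143
Ratios (÷ 0.05143): C 2.996, H 3.993, O 1.000
→ C3H4O

C3H4O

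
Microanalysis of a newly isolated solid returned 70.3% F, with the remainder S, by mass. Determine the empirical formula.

Assume 100 g: 70.3 g F, 29.7 g S.
F: 70.3 g ÷ 19.00 g/mol = 3.7 mol
S: 29.7 g ÷ 32.07 g/mol = 0.9261 mol
Ratios (÷ 0.9261): F 3.995, S 1.000
→ F4S

F4S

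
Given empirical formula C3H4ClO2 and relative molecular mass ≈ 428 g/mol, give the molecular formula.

C12H16Cl4O8

Empirical-formula mass = 107.51 g/mol
n = 428 / 107.51 = 3.98 ≈ 4
Molecular formula = (C3H4ClO2)4 = C12H16Cl4O8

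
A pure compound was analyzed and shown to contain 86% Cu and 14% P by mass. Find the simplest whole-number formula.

Cu3P

Assume 100 g: 86 g Cu, 14 g P.
n(Cu) = 86/63.55 = 1.353, n(P) = 14/30.97 = 0.4521
Divide by the smallest (0.4521 mol P): Cu 2.994, P 1.000
Ratio ≈ 3:1, so the empirical formula is Cu3P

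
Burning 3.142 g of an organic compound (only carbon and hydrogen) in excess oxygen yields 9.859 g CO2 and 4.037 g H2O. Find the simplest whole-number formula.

mol C = 9.859 / 44.01 = 0.2240; mass C = 0.2240 × 12.01 = 2.690 g
mol H = 2 × (4.037 / 18.02) = 0.4481; mass H = 0.4481 × 1.008 = 0.4516 g
Ratios (÷ 0.224): C 1.000, H 2.000
Ratio ≈ 1:2, so the empirical formula is CH2

CH2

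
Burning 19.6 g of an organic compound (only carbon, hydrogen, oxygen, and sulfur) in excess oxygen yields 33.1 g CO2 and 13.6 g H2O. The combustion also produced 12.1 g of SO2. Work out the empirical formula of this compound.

C4H8OS

mol C = 33.1 / 44.01 = 0.7521; mass C = 0.7521 × 12.01 = 9.033 g
mol H = 2 × (13.6 / 18.02) = 1.509; mass H = 1.509 × 1.008 = 1.522 g
mol S = 12.1 / 64.07 = 0.1889; mass S = 6.057 g
mass O = 19.6 − (16.61) = 2.989 g → mol O = 0.1868
Smallest is O at 0.1868 mol; normalising gives C 4.026, H 8.080, O 1.000, S 1.011
Ratio ≈ 4:8:1:1, so the empirical formula is C4H8OS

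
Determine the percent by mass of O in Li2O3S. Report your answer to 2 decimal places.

Molar mass = 2(6.94) + 3(16.00) + 1(32.07) = 93.950 g/mol
Mass of O per mole = 3 × 16.00 = 48.000 g
% O = 48.000 / 93.950 × 100 = 51.09%

51.09%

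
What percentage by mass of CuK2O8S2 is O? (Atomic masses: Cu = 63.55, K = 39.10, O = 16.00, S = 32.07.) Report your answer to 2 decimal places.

38.34%

Molar mass = 1(63.55) + 2(39.10) + 8(16.00) + 2(32.07) = 333.890 g/mol
Mass of O per mole = 8 × 16.00 = 128.000 g
% O = 128.000 / 333.890 × 100 = 38.34%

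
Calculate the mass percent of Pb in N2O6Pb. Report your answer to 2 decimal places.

62.56%

Molar mass = 2(14.01) + 6(16.00) + 1(207.2) = 331.220 g/mol
Mass of Pb per mole = 1 × 207.2 = 207.200 g
% Pb = 207.200 / 331.220 × 100 = 62.56%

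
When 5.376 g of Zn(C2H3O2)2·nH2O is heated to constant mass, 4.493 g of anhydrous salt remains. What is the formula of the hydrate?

Mass of water lost = 5.376 − 4.493 = 0.883 g → 0.883 / 18.02 = 0.049 mol H2O
Molar mass of Zn(C2H3O2)2 = 183.47 g/mol → mol Zn(C2H3O2)2 = 4.493 / 183.47 = 0.02449
n = 0.049 / 0.02449 = 2.00 ≈ 2 → Zn(C2H3O2)2·2H2O

Zn(C2H3O2)2·2H2O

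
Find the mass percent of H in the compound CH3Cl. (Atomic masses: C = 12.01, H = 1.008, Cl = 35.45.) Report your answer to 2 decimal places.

Molar mass = 1(12.01) + 3(1.008) + 1(35.45) = 50.484 g/mol
Mass of H per mole = 3 × 1.008 = 3.024 g
% H = 3.024 / 50.484 × 100 = 5.99%

5.99%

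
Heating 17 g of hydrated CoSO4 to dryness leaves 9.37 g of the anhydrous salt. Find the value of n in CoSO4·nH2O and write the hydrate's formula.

CoSO4·7H2O

Mass of water lost = 17 − 9.37 = 7.63 g → 7.63 / 18.02 = 0.4234 mol H2O
Molar mass of CoSO4 = 155.00 g/mol → mol CoSO4 = 9.37 / 155.00 = 0.06045
n = 0.4234 / 0.06045 = 7.00 ≈ 7 → CoSO4·7H2O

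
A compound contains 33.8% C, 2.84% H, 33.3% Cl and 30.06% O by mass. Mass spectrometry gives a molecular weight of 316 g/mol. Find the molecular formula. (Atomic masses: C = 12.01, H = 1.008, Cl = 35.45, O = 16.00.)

C9H9Cl3O6

Assume 100 g: 33.8 g C, 2.84 g H, 33.3 g Cl, 30.06 g O.
Moles — C: 33.8 / 12.01 = 2.814 mol; H: 2.84 / 1.008 = 2.817 mol; Cl: 33.3 / 35.45 = 0.9394 mol; O: 30.06 / 16.00 = 1.879 mol
Divide by the smallest (0.9394 mol Cl): C 2.996, H 2.999, Cl 1.000, O 2.000
→ C3H3ClO2
Empirical-formula mass = 106.50 g/mol
n = 316 / 106.50 = 2.97 ≈ 3
Molecular formula = (C3H3ClO2)×3 = C9H9Cl3O6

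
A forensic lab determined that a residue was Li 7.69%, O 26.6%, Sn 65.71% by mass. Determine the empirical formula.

Assume 100 g: 7.69 g Li, 26.6 g O, 65.71 g Sn.
Li: 7.69 g ÷ 6.94 g/mol = 1.108 mol
O: 26.6 g ÷ 16.00 g/mol = 1.663 mol
Sn: 65.71 g ÷ 118.71 g/mol = 0.5535 mol
Smallest is Sn at 0.5535 mol; normalising gives Li 2.002, O 3.003, Sn 1.000
≈ 2:3:1 → Li2O3Sn

Li2O3Sn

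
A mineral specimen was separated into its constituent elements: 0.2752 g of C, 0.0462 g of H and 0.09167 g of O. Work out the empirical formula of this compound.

C4H8O

n(C) = 0.2752/12.01 = 0.02291, n(H) = 0.0462/1.008 = 0.04583, n(O) = 0.09167/16.00 = 0.005729
Divide by the smallest (0.005729 mol O): C 3.999, H 8.000, O 1.000
Ratio ≈ 4:8:1, so the empirical formula is C4H8O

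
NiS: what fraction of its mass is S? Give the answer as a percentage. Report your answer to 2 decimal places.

Molar mass = 1(58.69) + 1(32.07) = 90.760 g/mol
Mass of S per mole = 1 × 32.07 = 32.070 g
% S = 32.070 / 90.760 × 100 = 35.33%

35.33%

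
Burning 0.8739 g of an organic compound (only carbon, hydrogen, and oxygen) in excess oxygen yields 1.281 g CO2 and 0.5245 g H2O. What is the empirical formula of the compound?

mol C = 1.281 / 44.01 = 0.02911; mass C = 0.02911 × 12.01 = 0.3496 g
mol H = 2 × (0.5245 / 18.02) = 0.05821; mass H = 0.05821 × 1.008 = 0.05868 g
mass O = 0.8739 − (0.4083) = 0.4656 g → mol O = 0.02910
Smallest is O at 0.0291 mol; normalising gives C 1.000, H 2.000, O 1.000
→ CH2O

CH2O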